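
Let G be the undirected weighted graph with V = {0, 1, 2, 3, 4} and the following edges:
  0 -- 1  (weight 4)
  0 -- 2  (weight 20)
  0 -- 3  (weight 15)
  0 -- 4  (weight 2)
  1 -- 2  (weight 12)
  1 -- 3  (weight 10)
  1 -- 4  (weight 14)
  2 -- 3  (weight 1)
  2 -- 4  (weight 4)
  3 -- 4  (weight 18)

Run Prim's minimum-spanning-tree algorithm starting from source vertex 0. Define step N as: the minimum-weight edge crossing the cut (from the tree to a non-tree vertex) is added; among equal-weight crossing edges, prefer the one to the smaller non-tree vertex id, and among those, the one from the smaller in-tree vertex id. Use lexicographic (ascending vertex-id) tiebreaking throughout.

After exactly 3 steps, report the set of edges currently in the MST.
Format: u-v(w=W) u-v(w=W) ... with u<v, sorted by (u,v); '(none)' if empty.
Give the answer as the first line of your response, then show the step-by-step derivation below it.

0-1(w=4) 0-4(w=2) 2-4(w=4)

step 1: add edge 0-4 (w=2); MST = {0-4(w=2)}
step 2: add edge 0-1 (w=4); MST = {0-1(w=4) 0-4(w=2)}
step 3: add edge 2-4 (w=4); MST = {0-1(w=4) 0-4(w=2) 2-4(w=4)}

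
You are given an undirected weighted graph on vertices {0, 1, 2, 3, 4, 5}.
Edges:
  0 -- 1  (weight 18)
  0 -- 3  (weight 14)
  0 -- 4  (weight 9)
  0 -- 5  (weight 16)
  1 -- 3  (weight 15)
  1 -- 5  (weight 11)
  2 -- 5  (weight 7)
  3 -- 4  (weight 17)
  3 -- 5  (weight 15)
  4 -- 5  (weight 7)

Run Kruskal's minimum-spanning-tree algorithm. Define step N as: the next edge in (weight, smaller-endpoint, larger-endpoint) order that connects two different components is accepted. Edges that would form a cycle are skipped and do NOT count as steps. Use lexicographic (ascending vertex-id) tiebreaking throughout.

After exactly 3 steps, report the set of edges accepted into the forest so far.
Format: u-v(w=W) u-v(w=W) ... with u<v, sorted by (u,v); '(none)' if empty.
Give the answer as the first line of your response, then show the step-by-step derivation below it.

0-4(w=9) 2-5(w=7) 4-5(w=7)

step 1: add edge 2-5 (w=7); MST = {2-5(w=7)}
step 2: add edge 4-5 (w=7); MST = {2-5(w=7) 4-5(w=7)}
step 3: add edge 0-4 (w=9); MST = {0-4(w=9) 2-5(w=7) 4-5(w=7)}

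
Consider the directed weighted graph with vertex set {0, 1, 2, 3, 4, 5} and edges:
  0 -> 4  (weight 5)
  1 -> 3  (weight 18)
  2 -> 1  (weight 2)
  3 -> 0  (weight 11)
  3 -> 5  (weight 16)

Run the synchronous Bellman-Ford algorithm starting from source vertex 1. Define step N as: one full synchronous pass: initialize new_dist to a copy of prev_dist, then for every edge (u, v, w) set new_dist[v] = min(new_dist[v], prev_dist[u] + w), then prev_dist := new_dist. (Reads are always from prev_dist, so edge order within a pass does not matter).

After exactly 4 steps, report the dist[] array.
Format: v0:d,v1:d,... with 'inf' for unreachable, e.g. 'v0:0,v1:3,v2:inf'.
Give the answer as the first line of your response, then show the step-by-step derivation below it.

v0:29,v1:0,v2:inf,v3:18,v4:34,v5:34

step 1: dist = v0:inf,v1:0,v2:inf,v3:18,v4:inf,v5:inf
step 2: dist = v0:29,v1:0,v2:inf,v3:18,v4:inf,v5:34
step 3: dist = v0:29,v1:0,v2:inf,v3:18,v4:34,v5:34
step 4: dist = v0:29,v1:0,v2:inf,v3:18,v4:34,v5:34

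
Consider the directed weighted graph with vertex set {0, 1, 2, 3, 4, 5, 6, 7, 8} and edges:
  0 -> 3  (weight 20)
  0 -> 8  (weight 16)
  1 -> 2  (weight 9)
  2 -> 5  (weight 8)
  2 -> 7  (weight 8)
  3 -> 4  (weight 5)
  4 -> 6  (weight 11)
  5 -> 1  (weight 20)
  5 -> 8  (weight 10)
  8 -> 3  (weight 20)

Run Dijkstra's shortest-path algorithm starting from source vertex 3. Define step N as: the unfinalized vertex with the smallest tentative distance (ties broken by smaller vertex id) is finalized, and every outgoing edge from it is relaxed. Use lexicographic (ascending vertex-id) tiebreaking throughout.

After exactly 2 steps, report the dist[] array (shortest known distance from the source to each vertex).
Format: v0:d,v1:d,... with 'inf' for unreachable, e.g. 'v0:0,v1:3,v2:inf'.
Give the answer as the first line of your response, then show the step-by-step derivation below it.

v0:inf,v1:inf,v2:inf,v3:0,v4:5,v5:inf,v6:16,v7:inf,v8:inf

step 1: dist = v0:inf,v1:inf,v2:inf,v3:0,v4:5,v5:inf,v6:inf,v7:inf,v8:inf
step 2: dist = v0:inf,v1:inf,v2:inf,v3:0,v4:5,v5:inf,v6:16,v7:inf,v8:inf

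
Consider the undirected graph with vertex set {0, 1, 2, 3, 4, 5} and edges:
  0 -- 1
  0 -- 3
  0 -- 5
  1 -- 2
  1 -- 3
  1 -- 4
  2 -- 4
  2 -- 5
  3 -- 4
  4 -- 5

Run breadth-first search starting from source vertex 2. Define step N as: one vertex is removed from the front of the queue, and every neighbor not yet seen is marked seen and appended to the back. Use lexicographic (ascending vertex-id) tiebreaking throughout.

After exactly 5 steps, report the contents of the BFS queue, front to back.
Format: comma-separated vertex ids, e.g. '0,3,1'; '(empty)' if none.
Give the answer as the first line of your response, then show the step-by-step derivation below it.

3

step 1: dequeue 2; queue=[1,4,5]; order=2
step 2: dequeue 1; queue=[4,5,0,3]; order=2,1
step 3: dequeue 4; queue=[5,0,3]; order=2,1,4
step 4: dequeue 5; queue=[0,3]; order=2,1,4,5
step 5: dequeue 0; queue=[3]; order=2,1,4,5,0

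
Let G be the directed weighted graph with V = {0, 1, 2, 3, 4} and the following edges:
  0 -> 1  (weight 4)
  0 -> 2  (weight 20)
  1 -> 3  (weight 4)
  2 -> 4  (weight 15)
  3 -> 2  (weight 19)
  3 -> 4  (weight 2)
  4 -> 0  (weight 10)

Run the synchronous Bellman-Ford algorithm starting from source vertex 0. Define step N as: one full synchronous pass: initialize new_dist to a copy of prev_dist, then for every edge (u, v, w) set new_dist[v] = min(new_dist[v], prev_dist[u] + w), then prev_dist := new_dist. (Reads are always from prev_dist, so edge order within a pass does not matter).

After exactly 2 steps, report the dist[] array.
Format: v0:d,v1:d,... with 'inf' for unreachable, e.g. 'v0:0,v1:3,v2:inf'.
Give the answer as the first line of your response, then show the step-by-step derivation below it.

v0:0,v1:4,v2:20,v3:8,v4:35

step 1: dist = v0:0,v1:4,v2:20,v3:inf,v4:inf
step 2: dist = v0:0,v1:4,v2:20,v3:8,v4:35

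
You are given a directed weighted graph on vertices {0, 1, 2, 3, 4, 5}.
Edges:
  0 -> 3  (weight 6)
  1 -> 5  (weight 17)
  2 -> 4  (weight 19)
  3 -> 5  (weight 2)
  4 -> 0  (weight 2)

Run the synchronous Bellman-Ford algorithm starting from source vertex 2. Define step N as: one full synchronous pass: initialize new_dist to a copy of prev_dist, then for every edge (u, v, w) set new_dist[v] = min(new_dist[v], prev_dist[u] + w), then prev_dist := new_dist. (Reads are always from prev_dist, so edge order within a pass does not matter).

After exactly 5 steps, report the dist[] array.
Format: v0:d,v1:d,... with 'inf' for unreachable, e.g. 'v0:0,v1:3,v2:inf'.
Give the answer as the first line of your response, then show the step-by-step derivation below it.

v0:21,v1:inf,v2:0,v3:27,v4:19,v5:29

step 1: dist = v0:inf,v1:inf,v2:0,v3:inf,v4:19,v5:inf
step 2: dist = v0:21,v1:inf,v2:0,v3:inf,v4:19,v5:inf
step 3: dist = v0:21,v1:inf,v2:0,v3:27,v4:19,v5:inf
step 4: dist = v0:21,v1:inf,v2:0,v3:27,v4:19,v5:29
step 5: dist = v0:21,v1:inf,v2:0,v3:27,v4:19,v5:29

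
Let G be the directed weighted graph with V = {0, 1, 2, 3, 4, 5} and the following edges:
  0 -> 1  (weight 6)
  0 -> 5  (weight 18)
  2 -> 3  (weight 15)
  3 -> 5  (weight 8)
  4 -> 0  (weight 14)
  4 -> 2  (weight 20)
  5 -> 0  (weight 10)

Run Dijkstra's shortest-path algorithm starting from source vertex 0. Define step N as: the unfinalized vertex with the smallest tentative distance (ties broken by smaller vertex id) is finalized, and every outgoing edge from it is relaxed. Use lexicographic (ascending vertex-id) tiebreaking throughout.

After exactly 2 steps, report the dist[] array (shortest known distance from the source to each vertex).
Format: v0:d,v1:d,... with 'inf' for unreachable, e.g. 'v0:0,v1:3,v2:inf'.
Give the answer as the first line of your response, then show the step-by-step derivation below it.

v0:0,v1:6,v2:inf,v3:inf,v4:inf,v5:18

step 1: dist = v0:0,v1:6,v2:inf,v3:inf,v4:inf,v5:18
step 2: dist = v0:0,v1:6,v2:inf,v3:inf,v4:inf,v5:18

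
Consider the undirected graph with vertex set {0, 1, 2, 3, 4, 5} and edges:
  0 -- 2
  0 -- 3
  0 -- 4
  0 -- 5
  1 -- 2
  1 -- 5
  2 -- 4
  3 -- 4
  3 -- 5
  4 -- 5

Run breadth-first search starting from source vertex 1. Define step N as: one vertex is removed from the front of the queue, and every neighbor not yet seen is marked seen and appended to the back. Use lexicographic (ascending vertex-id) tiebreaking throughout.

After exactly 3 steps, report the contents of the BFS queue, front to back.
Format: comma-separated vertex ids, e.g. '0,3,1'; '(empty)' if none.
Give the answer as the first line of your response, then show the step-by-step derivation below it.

0,4,3

step 1: dequeue 1; queue=[2,5]; order=1
step 2: dequeue 2; queue=[5,0,4]; order=1,2
step 3: dequeue 5; queue=[0,4,3]; order=1,2,5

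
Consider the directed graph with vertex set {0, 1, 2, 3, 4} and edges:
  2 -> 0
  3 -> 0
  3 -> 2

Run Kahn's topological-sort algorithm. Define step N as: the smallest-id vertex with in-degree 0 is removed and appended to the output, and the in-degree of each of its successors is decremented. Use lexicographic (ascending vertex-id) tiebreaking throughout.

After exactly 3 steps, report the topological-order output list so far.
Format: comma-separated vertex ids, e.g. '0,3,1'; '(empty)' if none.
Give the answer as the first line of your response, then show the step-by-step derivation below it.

1,3,2

step 1: output 1; order=[1]; indeg=(2,0,1,0,0)
step 2: output 3; order=[1,3]; indeg=(1,0,0,0,0)
step 3: output 2; order=[1,3,2]; indeg=(0,0,0,0,0)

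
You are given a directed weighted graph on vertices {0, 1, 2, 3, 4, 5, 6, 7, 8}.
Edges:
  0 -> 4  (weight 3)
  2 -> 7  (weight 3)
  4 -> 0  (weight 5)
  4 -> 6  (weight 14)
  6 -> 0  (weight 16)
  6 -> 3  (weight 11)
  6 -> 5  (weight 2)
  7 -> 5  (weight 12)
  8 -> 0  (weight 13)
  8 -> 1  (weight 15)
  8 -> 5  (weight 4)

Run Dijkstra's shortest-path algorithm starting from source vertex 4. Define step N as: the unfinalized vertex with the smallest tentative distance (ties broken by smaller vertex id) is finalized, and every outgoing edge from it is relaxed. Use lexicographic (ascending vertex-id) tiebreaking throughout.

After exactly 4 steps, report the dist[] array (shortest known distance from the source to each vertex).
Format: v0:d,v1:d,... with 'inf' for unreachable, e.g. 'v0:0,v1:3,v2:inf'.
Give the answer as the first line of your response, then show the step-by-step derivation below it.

v0:5,v1:inf,v2:inf,v3:25,v4:0,v5:16,v6:14,v7:inf,v8:inf

step 1: dist = v0:5,v1:inf,v2:inf,v3:inf,v4:0,v5:inf,v6:14,v7:inf,v8:inf
step 2: dist = v0:5,v1:inf,v2:inf,v3:inf,v4:0,v5:inf,v6:14,v7:inf,v8:inf
step 3: dist = v0:5,v1:inf,v2:inf,v3:25,v4:0,v5:16,v6:14,v7:inf,v8:inf
step 4: dist = v0:5,v1:inf,v2:inf,v3:25,v4:0,v5:16,v6:14,v7:inf,v8:inf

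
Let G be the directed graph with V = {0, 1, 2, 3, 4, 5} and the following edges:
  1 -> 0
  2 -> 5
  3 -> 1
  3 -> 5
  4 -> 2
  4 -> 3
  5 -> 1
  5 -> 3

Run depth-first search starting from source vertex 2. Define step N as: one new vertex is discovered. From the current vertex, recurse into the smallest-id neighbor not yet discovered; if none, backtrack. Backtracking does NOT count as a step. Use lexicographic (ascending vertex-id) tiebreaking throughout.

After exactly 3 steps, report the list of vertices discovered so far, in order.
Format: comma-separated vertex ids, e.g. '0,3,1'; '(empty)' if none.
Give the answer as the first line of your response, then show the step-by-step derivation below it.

2,5,1

step 1: discover 2; path=2; order=2
step 2: discover 5; path=2>5; order=2,5
step 3: discover 1; path=2>5>1; order=2,5,1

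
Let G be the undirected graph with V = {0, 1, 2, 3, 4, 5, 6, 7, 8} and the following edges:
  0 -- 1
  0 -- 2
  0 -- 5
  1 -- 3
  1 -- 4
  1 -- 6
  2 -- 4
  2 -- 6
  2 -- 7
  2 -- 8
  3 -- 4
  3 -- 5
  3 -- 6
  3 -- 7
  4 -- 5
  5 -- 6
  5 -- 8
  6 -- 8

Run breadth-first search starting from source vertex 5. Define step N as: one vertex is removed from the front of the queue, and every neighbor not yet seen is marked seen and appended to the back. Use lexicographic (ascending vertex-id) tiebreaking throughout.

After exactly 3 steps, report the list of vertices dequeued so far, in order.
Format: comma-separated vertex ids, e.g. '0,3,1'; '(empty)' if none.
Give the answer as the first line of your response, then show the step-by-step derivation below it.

5,0,3

step 1: dequeue 5; queue=[0,3,4,6,8]; order=5
step 2: dequeue 0; queue=[3,4,6,8,1,2]; order=5,0
step 3: dequeue 3; queue=[4,6,8,1,2,7]; order=5,0,3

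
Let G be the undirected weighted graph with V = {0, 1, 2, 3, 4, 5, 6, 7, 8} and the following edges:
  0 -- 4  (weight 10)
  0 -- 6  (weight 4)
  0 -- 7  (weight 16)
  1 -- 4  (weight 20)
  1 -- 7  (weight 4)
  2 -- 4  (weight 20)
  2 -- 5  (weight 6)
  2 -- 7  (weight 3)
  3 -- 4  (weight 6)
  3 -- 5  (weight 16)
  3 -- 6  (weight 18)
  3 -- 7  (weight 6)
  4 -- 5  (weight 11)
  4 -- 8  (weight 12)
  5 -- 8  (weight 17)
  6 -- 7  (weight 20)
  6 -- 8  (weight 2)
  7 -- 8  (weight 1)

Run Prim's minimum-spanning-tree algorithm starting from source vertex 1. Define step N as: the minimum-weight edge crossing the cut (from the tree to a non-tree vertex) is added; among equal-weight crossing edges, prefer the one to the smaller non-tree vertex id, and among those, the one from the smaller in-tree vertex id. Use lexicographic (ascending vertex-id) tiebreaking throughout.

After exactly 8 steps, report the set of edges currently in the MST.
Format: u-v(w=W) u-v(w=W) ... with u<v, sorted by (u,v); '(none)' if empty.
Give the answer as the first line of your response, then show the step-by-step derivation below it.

0-6(w=4) 1-7(w=4) 2-5(w=6) 2-7(w=3) 3-4(w=6) 3-7(w=6) 6-8(w=2) 7-8(w=1)

step 1: add edge 1-7 (w=4); MST = {1-7(w=4)}
step 2: add edge 7-8 (w=1); MST = {1-7(w=4) 7-8(w=1)}
step 3: add edge 6-8 (w=2); MST = {1-7(w=4) 6-8(w=2) 7-8(w=1)}
step 4: add edge 2-7 (w=3); MST = {1-7(w=4) 2-7(w=3) 6-8(w=2) 7-8(w=1)}
step 5: add edge 0-6 (w=4); MST = {0-6(w=4) 1-7(w=4) 2-7(w=3) 6-8(w=2) 7-8(w=1)}
step 6: add edge 3-7 (w=6); MST = {0-6(w=4) 1-7(w=4) 2-7(w=3) 3-7(w=6) 6-8(w=2) 7-8(w=1)}
step 7: add edge 3-4 (w=6); MST = {0-6(w=4) 1-7(w=4) 2-7(w=3) 3-4(w=6) 3-7(w=6) 6-8(w=2) 7-8(w=1)}
step 8: add edge 2-5 (w=6); MST = {0-6(w=4) 1-7(w=4) 2-5(w=6) 2-7(w=3) 3-4(w=6) 3-7(w=6) 6-8(w=2) 7-8(w=1)}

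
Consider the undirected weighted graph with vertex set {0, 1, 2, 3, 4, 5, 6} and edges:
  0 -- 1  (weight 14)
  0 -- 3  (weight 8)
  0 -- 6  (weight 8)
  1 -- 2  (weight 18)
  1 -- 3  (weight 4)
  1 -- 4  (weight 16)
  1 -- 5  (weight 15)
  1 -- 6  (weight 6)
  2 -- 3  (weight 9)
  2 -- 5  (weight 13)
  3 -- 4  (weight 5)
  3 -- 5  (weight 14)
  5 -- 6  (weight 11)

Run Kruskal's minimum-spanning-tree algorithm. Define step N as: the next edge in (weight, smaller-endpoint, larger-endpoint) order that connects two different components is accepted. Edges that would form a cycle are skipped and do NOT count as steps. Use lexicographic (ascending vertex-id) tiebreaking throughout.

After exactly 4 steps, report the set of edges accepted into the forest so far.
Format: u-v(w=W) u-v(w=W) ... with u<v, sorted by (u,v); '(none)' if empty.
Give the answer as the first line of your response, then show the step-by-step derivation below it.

0-3(w=8) 1-3(w=4) 1-6(w=6) 3-4(w=5)

step 1: add edge 1-3 (w=4); MST = {1-3(w=4)}
step 2: add edge 3-4 (w=5); MST = {1-3(w=4) 3-4(w=5)}
step 3: add edge 1-6 (w=6); MST = {1-3(w=4) 1-6(w=6) 3-4(w=5)}
step 4: add edge 0-3 (w=8); MST = {0-3(w=8) 1-3(w=4) 1-6(w=6) 3-4(w=5)}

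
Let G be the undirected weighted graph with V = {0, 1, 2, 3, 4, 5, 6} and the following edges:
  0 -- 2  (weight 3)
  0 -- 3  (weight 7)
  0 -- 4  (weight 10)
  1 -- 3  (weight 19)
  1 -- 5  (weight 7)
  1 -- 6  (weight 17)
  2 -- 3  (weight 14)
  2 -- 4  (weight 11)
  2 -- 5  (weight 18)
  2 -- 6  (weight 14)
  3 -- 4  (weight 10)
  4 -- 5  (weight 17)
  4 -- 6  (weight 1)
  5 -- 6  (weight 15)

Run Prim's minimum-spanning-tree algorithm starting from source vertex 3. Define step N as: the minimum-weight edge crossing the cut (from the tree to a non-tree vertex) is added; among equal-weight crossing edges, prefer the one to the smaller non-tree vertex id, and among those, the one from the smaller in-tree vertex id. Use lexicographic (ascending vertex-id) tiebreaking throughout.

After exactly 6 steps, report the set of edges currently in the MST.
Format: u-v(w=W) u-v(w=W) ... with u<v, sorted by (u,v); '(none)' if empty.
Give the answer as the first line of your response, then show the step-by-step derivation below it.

0-2(w=3) 0-3(w=7) 0-4(w=10) 1-5(w=7) 4-6(w=1) 5-6(w=15)

step 1: add edge 0-3 (w=7); MST = {0-3(w=7)}
step 2: add edge 0-2 (w=3); MST = {0-2(w=3) 0-3(w=7)}
step 3: add edge 0-4 (w=10); MST = {0-2(w=3) 0-3(w=7) 0-4(w=10)}
step 4: add edge 4-6 (w=1); MST = {0-2(w=3) 0-3(w=7) 0-4(w=10) 4-6(w=1)}
step 5: add edge 5-6 (w=15); MST = {0-2(w=3) 0-3(w=7) 0-4(w=10) 4-6(w=1) 5-6(w=15)}
step 6: add edge 1-5 (w=7); MST = {0-2(w=3) 0-3(w=7) 0-4(w=10) 1-5(w=7) 4-6(w=1) 5-6(w=15)}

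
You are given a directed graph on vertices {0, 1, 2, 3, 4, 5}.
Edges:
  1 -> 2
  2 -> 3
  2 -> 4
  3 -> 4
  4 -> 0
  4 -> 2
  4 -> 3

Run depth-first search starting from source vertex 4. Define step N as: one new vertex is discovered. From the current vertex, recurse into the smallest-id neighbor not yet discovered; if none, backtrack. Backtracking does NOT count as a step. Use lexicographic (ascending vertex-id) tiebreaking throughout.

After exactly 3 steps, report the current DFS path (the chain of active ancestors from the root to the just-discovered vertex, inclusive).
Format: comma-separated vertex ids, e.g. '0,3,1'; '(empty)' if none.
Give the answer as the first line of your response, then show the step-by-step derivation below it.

4,2

step 1: discover 4; path=4; order=4
step 2: discover 0; path=4>0; order=4,0
step 3: discover 2; path=4>2; order=4,0,2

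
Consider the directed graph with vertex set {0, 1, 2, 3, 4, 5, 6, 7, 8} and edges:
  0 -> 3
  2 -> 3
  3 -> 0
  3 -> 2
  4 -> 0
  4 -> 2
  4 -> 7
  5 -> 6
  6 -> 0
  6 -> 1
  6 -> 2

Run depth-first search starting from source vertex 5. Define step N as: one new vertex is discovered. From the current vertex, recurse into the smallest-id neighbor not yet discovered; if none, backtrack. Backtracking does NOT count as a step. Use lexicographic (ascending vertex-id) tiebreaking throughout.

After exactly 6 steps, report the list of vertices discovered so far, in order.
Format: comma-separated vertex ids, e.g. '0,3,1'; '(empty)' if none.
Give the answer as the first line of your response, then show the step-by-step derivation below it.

5,6,0,3,2,1

step 1: discover 5; path=5; order=5
step 2: discover 6; path=5>6; order=5,6
step 3: discover 0; path=5>6>0; order=5,6,0
step 4: discover 3; path=5>6>0>3; order=5,6,0,3
step 5: discover 2; path=5>6>0>3>2; order=5,6,0,3,2
step 6: discover 1; path=5>6>1; order=5,6,0,3,2,1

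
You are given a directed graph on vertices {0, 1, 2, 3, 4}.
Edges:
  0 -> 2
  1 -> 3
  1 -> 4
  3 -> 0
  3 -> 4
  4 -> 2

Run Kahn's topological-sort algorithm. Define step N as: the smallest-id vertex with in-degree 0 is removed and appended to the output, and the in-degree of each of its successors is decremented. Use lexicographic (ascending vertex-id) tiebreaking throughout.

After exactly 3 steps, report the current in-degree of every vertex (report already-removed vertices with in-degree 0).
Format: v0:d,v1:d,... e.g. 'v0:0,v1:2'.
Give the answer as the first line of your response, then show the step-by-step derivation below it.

v0:0,v1:0,v2:1,v3:0,v4:0

step 1: output 1; order=[1]; indeg=(1,0,2,0,1)
step 2: output 3; order=[1,3]; indeg=(0,0,2,0,0)
step 3: output 0; order=[1,3,0]; indeg=(0,0,1,0,0)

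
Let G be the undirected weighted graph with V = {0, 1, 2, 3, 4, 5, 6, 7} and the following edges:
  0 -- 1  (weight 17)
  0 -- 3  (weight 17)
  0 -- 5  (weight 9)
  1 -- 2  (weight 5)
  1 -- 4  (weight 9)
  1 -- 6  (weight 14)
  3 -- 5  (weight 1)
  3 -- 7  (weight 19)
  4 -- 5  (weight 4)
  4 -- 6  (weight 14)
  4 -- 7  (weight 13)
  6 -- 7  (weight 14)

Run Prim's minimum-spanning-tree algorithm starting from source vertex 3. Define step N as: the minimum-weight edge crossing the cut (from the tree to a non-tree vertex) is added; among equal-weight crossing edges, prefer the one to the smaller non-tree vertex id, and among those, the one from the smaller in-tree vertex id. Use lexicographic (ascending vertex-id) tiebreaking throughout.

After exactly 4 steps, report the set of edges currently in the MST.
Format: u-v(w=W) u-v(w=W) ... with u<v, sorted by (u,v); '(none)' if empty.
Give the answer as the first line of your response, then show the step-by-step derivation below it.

0-5(w=9) 1-4(w=9) 3-5(w=1) 4-5(w=4)

step 1: add edge 3-5 (w=1); MST = {3-5(w=1)}
step 2: add edge 4-5 (w=4); MST = {3-5(w=1) 4-5(w=4)}
step 3: add edge 0-5 (w=9); MST = {0-5(w=9) 3-5(w=1) 4-5(w=4)}
step 4: add edge 1-4 (w=9); MST = {0-5(w=9) 1-4(w=9) 3-5(w=1) 4-5(w=4)}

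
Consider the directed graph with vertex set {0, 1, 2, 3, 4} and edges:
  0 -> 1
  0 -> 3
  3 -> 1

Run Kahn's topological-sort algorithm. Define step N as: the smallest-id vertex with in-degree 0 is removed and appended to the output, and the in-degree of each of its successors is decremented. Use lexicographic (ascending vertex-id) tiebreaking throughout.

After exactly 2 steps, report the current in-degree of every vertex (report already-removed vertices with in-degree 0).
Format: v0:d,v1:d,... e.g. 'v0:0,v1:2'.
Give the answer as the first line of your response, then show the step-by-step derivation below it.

v0:0,v1:1,v2:0,v3:0,v4:0

step 1: output 0; order=[0]; indeg=(0,1,0,0,0)
step 2: output 2; order=[0,2]; indeg=(0,1,0,0,0)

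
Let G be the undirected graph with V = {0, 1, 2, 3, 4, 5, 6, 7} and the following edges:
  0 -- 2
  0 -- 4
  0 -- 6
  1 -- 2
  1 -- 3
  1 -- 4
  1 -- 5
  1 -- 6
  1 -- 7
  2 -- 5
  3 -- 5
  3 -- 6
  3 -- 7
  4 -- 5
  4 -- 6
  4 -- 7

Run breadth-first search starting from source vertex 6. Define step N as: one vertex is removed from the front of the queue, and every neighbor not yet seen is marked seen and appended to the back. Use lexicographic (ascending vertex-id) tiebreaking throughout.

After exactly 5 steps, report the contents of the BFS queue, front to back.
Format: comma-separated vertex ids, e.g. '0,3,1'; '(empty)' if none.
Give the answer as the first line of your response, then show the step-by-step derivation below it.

2,5,7

step 1: dequeue 6; queue=[0,1,3,4]; order=6
step 2: dequeue 0; queue=[1,3,4,2]; order=6,0
step 3: dequeue 1; queue=[3,4,2,5,7]; order=6,0,1
step 4: dequeue 3; queue=[4,2,5,7]; order=6,0,1,3
step 5: dequeue 4; queue=[2,5,7]; order=6,0,1,3,4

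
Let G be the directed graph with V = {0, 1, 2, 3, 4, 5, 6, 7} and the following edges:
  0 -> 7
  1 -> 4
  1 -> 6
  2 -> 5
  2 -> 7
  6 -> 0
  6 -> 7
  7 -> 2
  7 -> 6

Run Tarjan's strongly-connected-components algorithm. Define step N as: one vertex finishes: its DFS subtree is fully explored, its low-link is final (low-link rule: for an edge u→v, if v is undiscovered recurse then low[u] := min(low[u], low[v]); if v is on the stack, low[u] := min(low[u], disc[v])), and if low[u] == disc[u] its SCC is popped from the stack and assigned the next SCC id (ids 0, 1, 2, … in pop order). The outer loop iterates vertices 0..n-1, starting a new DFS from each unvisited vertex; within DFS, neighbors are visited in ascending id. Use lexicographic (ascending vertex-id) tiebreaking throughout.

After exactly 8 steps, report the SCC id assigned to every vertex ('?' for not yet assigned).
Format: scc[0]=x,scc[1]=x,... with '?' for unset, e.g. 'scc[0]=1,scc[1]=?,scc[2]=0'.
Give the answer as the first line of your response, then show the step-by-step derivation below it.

scc[0]=1,scc[1]=3,scc[2]=1,scc[3]=4,scc[4]=2,scc[5]=0,scc[6]=1,scc[7]=1

step 1: low=(low[0]=0,low[1]=?,low[2]=2,low[3]=?,low[4]=?,low[5]=3,low[6]=?,low[7]=1); scc=(scc[0]=?,scc[1]=?,scc[2]=?,scc[3]=?,scc[4]=?,scc[5]=0,scc[6]=?,scc[7]=?)
step 2: low=(low[0]=0,low[1]=?,low[2]=1,low[3]=?,low[4]=?,low[5]=3,low[6]=?,low[7]=1); scc=(scc[0]=?,scc[1]=?,scc[2]=?,scc[3]=?,scc[4]=?,scc[5]=0,scc[6]=?,scc[7]=?)
step 3: low=(low[0]=0,low[1]=?,low[2]=1,low[3]=?,low[4]=?,low[5]=3,low[6]=0,low[7]=1); scc=(scc[0]=?,scc[1]=?,scc[2]=?,scc[3]=?,scc[4]=?,scc[5]=0,scc[6]=?,scc[7]=?)
step 4: low=(low[0]=0,low[1]=?,low[2]=1,low[3]=?,low[4]=?,low[5]=3,low[6]=0,low[7]=0); scc=(scc[0]=?,scc[1]=?,scc[2]=?,scc[3]=?,scc[4]=?,scc[5]=0,scc[6]=?,scc[7]=?)
step 5: low=(low[0]=0,low[1]=?,low[2]=1,low[3]=?,low[4]=?,low[5]=3,low[6]=0,low[7]=0); scc=(scc[0]=1,scc[1]=?,scc[2]=1,scc[3]=?,scc[4]=?,scc[5]=0,scc[6]=1,scc[7]=1)
step 6: low=(low[0]=0,low[1]=5,low[2]=1,low[3]=?,low[4]=6,low[5]=3,low[6]=0,low[7]=0); scc=(scc[0]=1,scc[1]=?,scc[2]=1,scc[3]=?,scc[4]=2,scc[5]=0,scc[6]=1,scc[7]=1)
step 7: low=(low[0]=0,low[1]=5,low[2]=1,low[3]=?,low[4]=6,low[5]=3,low[6]=0,low[7]=0); scc=(scc[0]=1,scc[1]=3,scc[2]=1,scc[3]=?,scc[4]=2,scc[5]=0,scc[6]=1,scc[7]=1)
step 8: low=(low[0]=0,low[1]=5,low[2]=1,low[3]=7,low[4]=6,low[5]=3,low[6]=0,low[7]=0); scc=(scc[0]=1,scc[1]=3,scc[2]=1,scc[3]=4,scc[4]=2,scc[5]=0,scc[6]=1,scc[7]=1)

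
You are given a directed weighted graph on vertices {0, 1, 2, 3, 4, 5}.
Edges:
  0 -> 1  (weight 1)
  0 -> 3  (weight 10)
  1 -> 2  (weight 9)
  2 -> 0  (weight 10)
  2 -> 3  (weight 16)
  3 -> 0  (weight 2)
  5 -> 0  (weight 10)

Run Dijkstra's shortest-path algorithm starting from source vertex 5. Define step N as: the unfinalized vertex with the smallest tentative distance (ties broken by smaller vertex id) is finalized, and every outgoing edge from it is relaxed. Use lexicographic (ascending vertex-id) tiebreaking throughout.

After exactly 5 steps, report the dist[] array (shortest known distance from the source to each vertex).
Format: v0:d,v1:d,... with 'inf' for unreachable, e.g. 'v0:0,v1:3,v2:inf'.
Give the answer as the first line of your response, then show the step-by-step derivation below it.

v0:10,v1:11,v2:20,v3:20,v4:inf,v5:0

step 1: dist = v0:10,v1:inf,v2:inf,v3:inf,v4:inf,v5:0
step 2: dist = v0:10,v1:11,v2:inf,v3:20,v4:inf,v5:0
step 3: dist = v0:10,v1:11,v2:20,v3:20,v4:inf,v5:0
step 4: dist = v0:10,v1:11,v2:20,v3:20,v4:inf,v5:0
step 5: dist = v0:10,v1:11,v2:20,v3:20,v4:inf,v5:0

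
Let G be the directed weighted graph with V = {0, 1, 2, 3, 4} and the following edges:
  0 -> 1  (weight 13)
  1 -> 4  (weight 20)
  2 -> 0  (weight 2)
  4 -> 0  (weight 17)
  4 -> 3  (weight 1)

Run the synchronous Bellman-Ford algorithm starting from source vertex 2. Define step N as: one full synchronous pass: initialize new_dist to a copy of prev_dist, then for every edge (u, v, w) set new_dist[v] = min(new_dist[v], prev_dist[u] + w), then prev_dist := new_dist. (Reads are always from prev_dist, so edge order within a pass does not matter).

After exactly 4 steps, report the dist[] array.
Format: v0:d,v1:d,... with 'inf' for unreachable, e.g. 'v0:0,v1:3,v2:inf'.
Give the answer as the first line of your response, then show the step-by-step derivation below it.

v0:2,v1:15,v2:0,v3:36,v4:35

step 1: dist = v0:2,v1:inf,v2:0,v3:inf,v4:inf
step 2: dist = v0:2,v1:15,v2:0,v3:inf,v4:inf
step 3: dist = v0:2,v1:15,v2:0,v3:inf,v4:35
step 4: dist = v0:2,v1:15,v2:0,v3:36,v4:35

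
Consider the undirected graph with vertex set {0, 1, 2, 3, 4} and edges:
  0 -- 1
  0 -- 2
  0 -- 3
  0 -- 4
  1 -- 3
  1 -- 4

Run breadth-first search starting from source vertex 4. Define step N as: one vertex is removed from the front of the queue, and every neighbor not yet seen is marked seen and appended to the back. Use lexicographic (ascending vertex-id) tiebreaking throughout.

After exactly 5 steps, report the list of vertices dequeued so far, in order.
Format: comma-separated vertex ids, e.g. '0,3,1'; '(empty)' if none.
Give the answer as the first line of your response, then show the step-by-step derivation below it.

4,0,1,2,3

step 1: dequeue 4; queue=[0,1]; order=4
step 2: dequeue 0; queue=[1,2,3]; order=4,0
step 3: dequeue 1; queue=[2,3]; order=4,0,1
step 4: dequeue 2; queue=[3]; order=4,0,1,2
step 5: dequeue 3; queue=[(empty)]; order=4,0,1,2,3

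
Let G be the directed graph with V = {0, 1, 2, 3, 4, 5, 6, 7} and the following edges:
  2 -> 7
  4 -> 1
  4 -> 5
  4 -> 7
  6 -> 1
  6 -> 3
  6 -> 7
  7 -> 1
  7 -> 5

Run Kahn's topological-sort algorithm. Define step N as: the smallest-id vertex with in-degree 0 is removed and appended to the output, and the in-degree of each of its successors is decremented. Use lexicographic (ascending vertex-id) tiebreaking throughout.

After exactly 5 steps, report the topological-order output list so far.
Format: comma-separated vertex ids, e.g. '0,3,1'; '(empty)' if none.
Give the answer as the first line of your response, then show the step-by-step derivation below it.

0,2,4,6,3

step 1: output 0; order=[0]; indeg=(0,3,0,1,0,2,0,3)
step 2: output 2; order=[0,2]; indeg=(0,3,0,1,0,2,0,2)
step 3: output 4; order=[0,2,4]; indeg=(0,2,0,1,0,1,0,1)
step 4: output 6; order=[0,2,4,6]; indeg=(0,1,0,0,0,1,0,0)
step 5: output 3; order=[0,2,4,6,3]; indeg=(0,1,0,0,0,1,0,0)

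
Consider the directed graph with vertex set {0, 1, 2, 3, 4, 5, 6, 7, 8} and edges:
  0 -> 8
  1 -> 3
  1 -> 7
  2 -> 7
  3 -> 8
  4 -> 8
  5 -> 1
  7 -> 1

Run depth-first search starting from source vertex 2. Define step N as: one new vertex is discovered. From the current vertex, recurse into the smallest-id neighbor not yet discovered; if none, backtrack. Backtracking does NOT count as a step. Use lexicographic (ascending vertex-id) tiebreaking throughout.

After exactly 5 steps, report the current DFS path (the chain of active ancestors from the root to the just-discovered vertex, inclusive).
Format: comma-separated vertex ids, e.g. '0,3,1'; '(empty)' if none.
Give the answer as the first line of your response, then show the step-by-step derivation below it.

2,7,1,3,8

step 1: discover 2; path=2; order=2
step 2: discover 7; path=2>7; order=2,7
step 3: discover 1; path=2>7>1; order=2,7,1
step 4: discover 3; path=2>7>1>3; order=2,7,1,3
step 5: discover 8; path=2>7>1>3>8; order=2,7,1,3,8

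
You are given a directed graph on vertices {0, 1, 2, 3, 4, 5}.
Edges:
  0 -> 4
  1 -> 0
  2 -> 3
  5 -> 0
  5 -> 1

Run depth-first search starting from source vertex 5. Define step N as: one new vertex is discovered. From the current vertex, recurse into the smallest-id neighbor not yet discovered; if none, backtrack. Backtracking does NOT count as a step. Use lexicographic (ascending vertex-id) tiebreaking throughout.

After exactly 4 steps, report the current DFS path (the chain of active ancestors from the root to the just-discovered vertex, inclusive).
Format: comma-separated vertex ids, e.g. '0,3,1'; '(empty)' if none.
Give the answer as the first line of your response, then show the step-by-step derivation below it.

5,1

step 1: discover 5; path=5; order=5
step 2: discover 0; path=5>0; order=5,0
step 3: discover 4; path=5>0>4; order=5,0,4
step 4: discover 1; path=5>1; order=5,0,4,1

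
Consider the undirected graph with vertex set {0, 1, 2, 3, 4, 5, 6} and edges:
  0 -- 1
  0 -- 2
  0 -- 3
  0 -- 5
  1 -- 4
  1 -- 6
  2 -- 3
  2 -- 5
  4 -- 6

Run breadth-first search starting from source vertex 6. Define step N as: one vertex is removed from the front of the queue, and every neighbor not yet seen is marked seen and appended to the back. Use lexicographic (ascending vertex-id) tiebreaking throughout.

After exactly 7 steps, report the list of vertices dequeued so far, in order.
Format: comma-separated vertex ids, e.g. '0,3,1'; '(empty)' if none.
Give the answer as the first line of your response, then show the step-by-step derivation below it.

6,1,4,0,2,3,5

step 1: dequeue 6; queue=[1,4]; order=6
step 2: dequeue 1; queue=[4,0]; order=6,1
step 3: dequeue 4; queue=[0]; order=6,1,4
step 4: dequeue 0; queue=[2,3,5]; order=6,1,4,0
step 5: dequeue 2; queue=[3,5]; order=6,1,4,0,2
step 6: dequeue 3; queue=[5]; order=6,1,4,0,2,3
step 7: dequeue 5; queue=[(empty)]; order=6,1,4,0,2,3,5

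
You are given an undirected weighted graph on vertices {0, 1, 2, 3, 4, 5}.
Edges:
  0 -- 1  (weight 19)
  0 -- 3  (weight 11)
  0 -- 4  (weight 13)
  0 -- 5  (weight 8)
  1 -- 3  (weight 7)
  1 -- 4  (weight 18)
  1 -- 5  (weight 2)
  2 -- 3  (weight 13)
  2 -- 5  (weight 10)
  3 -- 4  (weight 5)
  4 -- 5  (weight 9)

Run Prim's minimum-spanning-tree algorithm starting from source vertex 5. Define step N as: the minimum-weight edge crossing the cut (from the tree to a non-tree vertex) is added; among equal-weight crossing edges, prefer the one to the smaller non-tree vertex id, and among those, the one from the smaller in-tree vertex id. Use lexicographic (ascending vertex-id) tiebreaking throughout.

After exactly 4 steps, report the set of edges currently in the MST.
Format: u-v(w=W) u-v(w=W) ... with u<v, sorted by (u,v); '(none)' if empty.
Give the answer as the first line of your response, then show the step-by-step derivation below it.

0-5(w=8) 1-3(w=7) 1-5(w=2) 3-4(w=5)

step 1: add edge 1-5 (w=2); MST = {1-5(w=2)}
step 2: add edge 1-3 (w=7); MST = {1-3(w=7) 1-5(w=2)}
step 3: add edge 3-4 (w=5); MST = {1-3(w=7) 1-5(w=2) 3-4(w=5)}
step 4: add edge 0-5 (w=8); MST = {0-5(w=8) 1-3(w=7) 1-5(w=2) 3-4(w=5)}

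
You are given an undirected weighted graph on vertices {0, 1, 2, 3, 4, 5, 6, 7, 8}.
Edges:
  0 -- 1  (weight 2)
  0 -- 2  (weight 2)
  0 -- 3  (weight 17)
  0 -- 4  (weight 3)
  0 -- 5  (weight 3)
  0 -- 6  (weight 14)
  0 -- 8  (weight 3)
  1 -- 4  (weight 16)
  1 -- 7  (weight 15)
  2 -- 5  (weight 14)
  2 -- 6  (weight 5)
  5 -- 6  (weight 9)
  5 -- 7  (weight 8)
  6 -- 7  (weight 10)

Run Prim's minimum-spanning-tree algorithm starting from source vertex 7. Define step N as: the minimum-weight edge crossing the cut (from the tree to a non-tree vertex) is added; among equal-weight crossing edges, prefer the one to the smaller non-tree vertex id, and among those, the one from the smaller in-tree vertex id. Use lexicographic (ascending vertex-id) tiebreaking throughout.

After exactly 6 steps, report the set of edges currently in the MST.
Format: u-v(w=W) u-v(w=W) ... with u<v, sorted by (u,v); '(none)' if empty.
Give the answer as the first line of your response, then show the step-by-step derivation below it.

0-1(w=2) 0-2(w=2) 0-4(w=3) 0-5(w=3) 0-8(w=3) 5-7(w=8)

step 1: add edge 5-7 (w=8); MST = {5-7(w=8)}
step 2: add edge 0-5 (w=3); MST = {0-5(w=3) 5-7(w=8)}
step 3: add edge 0-1 (w=2); MST = {0-1(w=2) 0-5(w=3) 5-7(w=8)}
step 4: add edge 0-2 (w=2); MST = {0-1(w=2) 0-2(w=2) 0-5(w=3) 5-7(w=8)}
step 5: add edge 0-4 (w=3); MST = {0-1(w=2) 0-2(w=2) 0-4(w=3) 0-5(w=3) 5-7(w=8)}
step 6: add edge 0-8 (w=3); MST = {0-1(w=2) 0-2(w=2) 0-4(w=3) 0-5(w=3) 0-8(w=3) 5-7(w=8)}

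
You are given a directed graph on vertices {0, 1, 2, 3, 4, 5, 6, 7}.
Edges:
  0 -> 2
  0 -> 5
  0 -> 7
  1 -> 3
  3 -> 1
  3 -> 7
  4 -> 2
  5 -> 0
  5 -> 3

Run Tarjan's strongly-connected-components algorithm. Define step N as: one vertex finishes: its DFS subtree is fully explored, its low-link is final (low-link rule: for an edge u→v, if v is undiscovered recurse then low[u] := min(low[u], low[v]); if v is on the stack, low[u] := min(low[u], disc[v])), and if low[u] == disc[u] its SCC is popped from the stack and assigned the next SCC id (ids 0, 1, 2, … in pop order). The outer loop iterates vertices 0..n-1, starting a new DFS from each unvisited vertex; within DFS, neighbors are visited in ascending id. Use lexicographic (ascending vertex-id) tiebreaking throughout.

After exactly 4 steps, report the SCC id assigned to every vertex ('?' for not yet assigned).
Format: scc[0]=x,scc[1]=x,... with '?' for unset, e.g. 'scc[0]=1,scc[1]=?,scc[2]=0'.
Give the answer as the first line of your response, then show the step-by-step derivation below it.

scc[0]=?,scc[1]=2,scc[2]=0,scc[3]=2,scc[4]=?,scc[5]=?,scc[6]=?,scc[7]=1

step 1: low=(low[0]=0,low[1]=?,low[2]=1,low[3]=?,low[4]=?,low[5]=?,low[6]=?,low[7]=?); scc=(scc[0]=?,scc[1]=?,scc[2]=0,scc[3]=?,scc[4]=?,scc[5]=?,scc[6]=?,scc[7]=?)
step 2: low=(low[0]=0,low[1]=3,low[2]=1,low[3]=3,low[4]=?,low[5]=0,low[6]=?,low[7]=?); scc=(scc[0]=?,scc[1]=?,scc[2]=0,scc[3]=?,scc[4]=?,scc[5]=?,scc[6]=?,scc[7]=?)
step 3: low=(low[0]=0,low[1]=3,low[2]=1,low[3]=3,low[4]=?,low[5]=0,low[6]=?,low[7]=5); scc=(scc[0]=?,scc[1]=?,scc[2]=0,scc[3]=?,scc[4]=?,scc[5]=?,scc[6]=?,scc[7]=1)
step 4: low=(low[0]=0,low[1]=3,low[2]=1,low[3]=3,low[4]=?,low[5]=0,low[6]=?,low[7]=5); scc=(scc[0]=?,scc[1]=2,scc[2]=0,scc[3]=2,scc[4]=?,scc[5]=?,scc[6]=?,scc[7]=1)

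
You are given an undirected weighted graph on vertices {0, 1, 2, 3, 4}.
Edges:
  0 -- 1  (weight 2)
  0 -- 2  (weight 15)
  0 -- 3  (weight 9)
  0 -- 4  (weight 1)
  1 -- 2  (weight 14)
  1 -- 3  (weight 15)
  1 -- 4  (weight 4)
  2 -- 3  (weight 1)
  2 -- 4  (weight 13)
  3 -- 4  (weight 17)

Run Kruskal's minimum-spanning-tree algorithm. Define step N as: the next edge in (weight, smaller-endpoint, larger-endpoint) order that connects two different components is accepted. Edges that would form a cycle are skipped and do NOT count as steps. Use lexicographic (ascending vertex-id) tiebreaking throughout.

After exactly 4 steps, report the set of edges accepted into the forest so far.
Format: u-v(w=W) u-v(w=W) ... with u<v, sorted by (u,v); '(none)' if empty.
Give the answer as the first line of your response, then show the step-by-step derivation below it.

0-1(w=2) 0-3(w=9) 0-4(w=1) 2-3(w=1)

step 1: add edge 0-4 (w=1); MST = {0-4(w=1)}
step 2: add edge 2-3 (w=1); MST = {0-4(w=1) 2-3(w=1)}
step 3: add edge 0-1 (w=2); MST = {0-1(w=2) 0-4(w=1) 2-3(w=1)}
step 4: add edge 0-3 (w=9); MST = {0-1(w=2) 0-3(w=9) 0-4(w=1) 2-3(w=1)}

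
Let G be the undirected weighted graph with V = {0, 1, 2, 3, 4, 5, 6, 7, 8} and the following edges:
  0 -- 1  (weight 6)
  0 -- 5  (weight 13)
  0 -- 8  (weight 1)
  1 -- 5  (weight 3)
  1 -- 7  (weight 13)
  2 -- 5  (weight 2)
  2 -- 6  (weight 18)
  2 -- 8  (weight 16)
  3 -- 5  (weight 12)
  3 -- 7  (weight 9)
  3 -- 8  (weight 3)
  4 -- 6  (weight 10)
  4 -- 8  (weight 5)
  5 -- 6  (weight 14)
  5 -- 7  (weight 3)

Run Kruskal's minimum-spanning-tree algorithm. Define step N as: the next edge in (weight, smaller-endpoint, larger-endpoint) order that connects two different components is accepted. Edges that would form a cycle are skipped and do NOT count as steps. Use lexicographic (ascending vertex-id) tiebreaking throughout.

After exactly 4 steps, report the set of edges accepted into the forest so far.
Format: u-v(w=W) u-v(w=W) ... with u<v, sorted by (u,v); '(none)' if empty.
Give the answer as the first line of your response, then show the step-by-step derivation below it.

0-8(w=1) 1-5(w=3) 2-5(w=2) 3-8(w=3)

step 1: add edge 0-8 (w=1); MST = {0-8(w=1)}
step 2: add edge 2-5 (w=2); MST = {0-8(w=1) 2-5(w=2)}
step 3: add edge 1-5 (w=3); MST = {0-8(w=1) 1-5(w=3) 2-5(w=2)}
step 4: add edge 3-8 (w=3); MST = {0-8(w=1) 1-5(w=3) 2-5(w=2) 3-8(w=3)}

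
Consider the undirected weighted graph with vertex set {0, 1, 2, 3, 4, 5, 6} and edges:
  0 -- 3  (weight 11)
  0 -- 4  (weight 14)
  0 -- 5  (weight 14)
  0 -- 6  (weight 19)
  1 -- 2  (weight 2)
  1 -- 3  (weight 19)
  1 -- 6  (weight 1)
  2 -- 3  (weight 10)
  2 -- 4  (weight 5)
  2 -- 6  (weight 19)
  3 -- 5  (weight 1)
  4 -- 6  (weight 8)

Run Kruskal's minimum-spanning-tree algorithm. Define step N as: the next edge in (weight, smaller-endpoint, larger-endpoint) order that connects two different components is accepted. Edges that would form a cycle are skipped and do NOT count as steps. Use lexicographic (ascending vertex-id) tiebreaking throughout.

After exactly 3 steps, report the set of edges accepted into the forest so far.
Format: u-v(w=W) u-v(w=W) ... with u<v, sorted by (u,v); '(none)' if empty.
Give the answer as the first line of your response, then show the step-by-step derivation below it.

1-2(w=2) 1-6(w=1) 3-5(w=1)

step 1: add edge 1-6 (w=1); MST = {1-6(w=1)}
step 2: add edge 3-5 (w=1); MST = {1-6(w=1) 3-5(w=1)}
step 3: add edge 1-2 (w=2); MST = {1-2(w=2) 1-6(w=1) 3-5(w=1)}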